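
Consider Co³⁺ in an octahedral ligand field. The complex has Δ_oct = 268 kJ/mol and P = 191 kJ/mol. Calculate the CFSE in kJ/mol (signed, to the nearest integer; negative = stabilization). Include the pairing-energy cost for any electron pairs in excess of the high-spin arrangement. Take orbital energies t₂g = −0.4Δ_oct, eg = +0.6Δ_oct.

-261

Co sits in group 9; removing 3 electrons leaves Co³⁺ with 9 − 3 = 6 d electrons.
Δ_oct > P, so pairing is preferred: the ground state is low-spin.
Filling d⁶ accordingly: t₂g⁶ eg⁰.
Orbital CFSE = -2.4Δ_oct = -2.4 × 268 = -643 kJ/mol.
Excess pairs vs high-spin: 3 − 1 = 2; pairing cost = +382 kJ/mol.
Net CFSE = -643 + 382 = -261 kJ/mol.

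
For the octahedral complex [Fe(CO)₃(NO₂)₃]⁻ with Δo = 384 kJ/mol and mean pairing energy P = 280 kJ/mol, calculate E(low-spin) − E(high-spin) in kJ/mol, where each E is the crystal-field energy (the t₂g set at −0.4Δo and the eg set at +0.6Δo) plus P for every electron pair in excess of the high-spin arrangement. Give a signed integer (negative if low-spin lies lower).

-208

Ligand charges: 3×(+0) from CO and 3×(-1) from NO₂⁻ sum to -3; with overall charge -1, Fe is +2.
Group 8 minus oxidation state +2 gives a d⁶ configuration for Fe²⁺.
High-spin: t₂g⁴ eg², CFSE = -0.4Δo = -154 kJ/mol.
Low-spin: t₂g⁶ eg⁰, orbital CFSE = -2.4Δo = -922 kJ/mol; plus 2 excess pairs × P = +560 kJ/mol; total -362 kJ/mol.
Thus E(LS) − E(HS) = -208 kJ/mol.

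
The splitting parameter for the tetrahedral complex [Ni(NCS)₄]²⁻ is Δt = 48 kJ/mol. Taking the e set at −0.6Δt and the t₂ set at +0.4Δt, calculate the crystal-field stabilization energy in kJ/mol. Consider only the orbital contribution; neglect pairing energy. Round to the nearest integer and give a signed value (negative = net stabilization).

Each NCS⁻ contributes -1; 4 × (-1) = -4. With overall charge -2, Ni is in the +2 oxidation state.
Ni sits in group 10; removing 2 electrons leaves Ni²⁺ with 10 − 2 = 8 d electrons.
With tetrahedral geometry the complex is necessarily high-spin.
Electron filling gives e⁴ t₂⁴.
CFSE(orbital) = 4×(-0.6Δt) + 4×(0.4Δt) = -0.8Δt; with Δt = 48 kJ/mol that is -38 kJ/mol.

-38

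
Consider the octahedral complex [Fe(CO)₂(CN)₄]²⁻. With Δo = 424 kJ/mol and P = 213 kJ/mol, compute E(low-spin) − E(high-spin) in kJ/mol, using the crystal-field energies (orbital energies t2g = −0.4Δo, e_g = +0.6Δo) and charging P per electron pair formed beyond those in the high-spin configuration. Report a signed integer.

-422

Ligand charges: 2×(+0) from CO and 4×(-1) from CN⁻ sum to -4; with overall charge -2, Fe is +2.
Fe²⁺: group 8, so d-count = 8 − 2 = 6.
In the high-spin limit (t2g^4 e_g^2) the orbital term is -0.4Δo = -170 kJ/mol, with no excess pairing.
Low-spin t2g^6 e_g^0 gives -2.4Δo = -1018 kJ/mol, but forming 2 extra pairs costs 2P = 426 kJ/mol, so E(LS) = -1018 + 426 = -592 kJ/mol.
Thus E(LS) − E(HS) = -422 kJ/mol.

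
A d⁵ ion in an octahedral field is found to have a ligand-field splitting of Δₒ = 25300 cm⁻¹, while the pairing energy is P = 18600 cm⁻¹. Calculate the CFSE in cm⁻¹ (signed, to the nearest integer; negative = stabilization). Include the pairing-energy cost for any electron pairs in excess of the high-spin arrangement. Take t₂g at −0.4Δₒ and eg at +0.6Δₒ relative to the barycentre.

-13400

With Δₒ > P the complex is low-spin.
Configuration: t₂g⁵ eg⁰.
Orbital CFSE = -2.0Δₒ = -2.0 × 25300 = -50600 cm⁻¹.
Excess pairs vs high-spin: 2 − 0 = 2; pairing cost = +37200 cm⁻¹.
Net CFSE = -50600 + 37200 = -13400 cm⁻¹.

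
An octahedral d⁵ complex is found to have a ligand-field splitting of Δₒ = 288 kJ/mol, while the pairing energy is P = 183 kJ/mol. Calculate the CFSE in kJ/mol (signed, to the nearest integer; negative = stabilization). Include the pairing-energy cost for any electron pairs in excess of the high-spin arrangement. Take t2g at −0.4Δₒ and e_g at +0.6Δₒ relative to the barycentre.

Since Δₒ = 288 kJ/mol > P = 183 kJ/mol, the complex adopts the low-spin configuration.
Filling d⁵ accordingly: t2g^5 e_g^0.
Orbital CFSE = -2.0Δₒ = -2.0 × 288 = -576 kJ/mol.
Excess pairs vs high-spin: 2 − 0 = 2; pairing cost = +366 kJ/mol.
Net CFSE = -576 + 366 = -210 kJ/mol.

-210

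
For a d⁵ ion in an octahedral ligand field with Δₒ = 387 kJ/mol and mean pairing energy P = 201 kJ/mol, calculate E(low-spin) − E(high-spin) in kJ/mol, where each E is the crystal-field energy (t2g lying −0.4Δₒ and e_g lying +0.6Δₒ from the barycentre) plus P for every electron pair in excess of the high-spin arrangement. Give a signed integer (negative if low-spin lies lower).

-372

High-spin d⁵ fills as t2g^3 e_g^2 with CFSE 3(−0.4) + 2(+0.6) = 0.0Δₒ = 0 kJ/mol.
Low-spin t2g^5 e_g^0 gives -2.0Δₒ = -774 kJ/mol, but forming 2 extra pairs costs 2P = 402 kJ/mol, so E(LS) = -774 + 402 = -372 kJ/mol.
The difference is -372 − (0) = -372 kJ/mol, so low-spin lies lower.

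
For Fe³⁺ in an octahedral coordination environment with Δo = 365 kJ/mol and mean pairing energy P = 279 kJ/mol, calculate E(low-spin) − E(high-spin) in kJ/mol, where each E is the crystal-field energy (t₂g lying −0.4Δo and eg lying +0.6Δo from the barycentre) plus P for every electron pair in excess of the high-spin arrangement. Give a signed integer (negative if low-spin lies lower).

-172

Fe³⁺: group 8, so d-count = 8 − 3 = 5.
In the high-spin limit (t₂g³ eg²) the orbital term is 0.0Δo = 0 kJ/mol, with no excess pairing.
For low-spin the configuration is t₂g⁵ eg⁰: orbital energy -2.0 × 365 = -730 kJ/mol, and 2 additional pairs relative to high-spin add 558 kJ/mol, giving -172 kJ/mol.
E(LS) − E(HS) = -172 − (0) = -172 kJ/mol.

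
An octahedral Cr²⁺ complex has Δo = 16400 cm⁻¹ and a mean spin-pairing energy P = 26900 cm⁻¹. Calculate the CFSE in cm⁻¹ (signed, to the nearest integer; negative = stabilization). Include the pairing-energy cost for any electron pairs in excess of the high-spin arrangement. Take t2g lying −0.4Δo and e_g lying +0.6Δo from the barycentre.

-9840

Group 6 minus oxidation state +2 gives a d⁴ configuration for Cr²⁺.
Here Δo < P (16400 < 26900), so the high-spin state is favoured.
Configuration: t2g^3 e_g^1.
Orbital CFSE = -0.6Δo = -0.6 × 16400 = -9840 cm⁻¹.
High-spin has no excess pairs, so no pairing correction applies.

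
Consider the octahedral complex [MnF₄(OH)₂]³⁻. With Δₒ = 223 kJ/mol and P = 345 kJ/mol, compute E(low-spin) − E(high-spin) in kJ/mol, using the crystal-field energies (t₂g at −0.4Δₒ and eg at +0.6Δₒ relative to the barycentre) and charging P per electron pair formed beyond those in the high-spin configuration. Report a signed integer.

122

Ligand charges: 4×(-1) from F⁻ and 2×(-1) from OH⁻ sum to -6; with overall charge -3, Mn is +3.
Mn is in group 7, so Mn³⁺ is d⁴ (7 − 3 = 4).
High-spin: t₂g³ eg¹, CFSE = -0.6Δₒ = -134 kJ/mol.
For low-spin the configuration is t₂g⁴ eg⁰: orbital energy -1.6 × 223 = -357 kJ/mol, and 1 additional pair relative to high-spin adds 345 kJ/mol, giving -12 kJ/mol.
E(LS) − E(HS) = -12 − (-134) = 122 kJ/mol.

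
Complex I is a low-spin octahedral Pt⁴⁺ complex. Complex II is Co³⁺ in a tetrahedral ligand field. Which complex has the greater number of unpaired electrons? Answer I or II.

II

I: Pt⁴⁺: group 10, so d-count = 10 − 4 = 6; t₂g⁶ eg⁰ → 0 unpaired.
II: Group 9 minus oxidation state +3 gives a d⁶ configuration for Co³⁺; Tetrahedral splitting is small, so the complex is high-spin; e^3 t2^3 → 4 unpaired.
So II has more unpaired electrons.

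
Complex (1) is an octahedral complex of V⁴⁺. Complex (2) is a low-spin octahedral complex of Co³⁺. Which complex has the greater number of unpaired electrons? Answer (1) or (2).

(1)

(1): V is in group 5, so V⁴⁺ is d¹ (5 − 4 = 1); For octahedral d¹ the high- and low-spin configurations coincide; t₂g¹ eg⁰ → 1 unpaired.
(2): Co³⁺: group 9, so d-count = 9 − 3 = 6; t2g^6 e_g^0 → 0 unpaired.
So (1) has more unpaired electrons.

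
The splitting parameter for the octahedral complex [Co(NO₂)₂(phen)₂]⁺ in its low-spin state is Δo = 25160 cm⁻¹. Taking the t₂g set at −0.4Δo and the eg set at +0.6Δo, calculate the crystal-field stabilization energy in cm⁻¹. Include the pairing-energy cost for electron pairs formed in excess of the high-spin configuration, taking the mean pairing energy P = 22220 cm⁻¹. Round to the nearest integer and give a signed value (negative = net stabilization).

-15944

Ligand charges: 2×(-1) from NO₂⁻ and 2×(+0) from phen sum to -2; with overall charge +1, Co is +3.
Co is in group 9, so Co³⁺ is d⁶ (9 − 3 = 6).
The d⁶ electrons fill as t₂g⁶ eg⁰.
CFSE(orbital) = 6×(-0.4Δo) + 0×(0.6Δo) = -2.4Δo; with Δo = 25160 cm⁻¹ that is -60384 cm⁻¹.
High-spin d⁶ would be t₂g⁴ eg² with 1 pair; low-spin has 3, so 2 excess pairs cost +2P = +44440 cm⁻¹.
Overall CFSE = -60384 + 44440 = -15944 cm⁻¹.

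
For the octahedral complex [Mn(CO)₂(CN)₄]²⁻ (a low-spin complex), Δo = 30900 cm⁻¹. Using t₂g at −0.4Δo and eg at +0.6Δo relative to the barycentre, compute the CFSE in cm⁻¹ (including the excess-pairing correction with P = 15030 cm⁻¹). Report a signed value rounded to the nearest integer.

-31740

Ligand charges: 2×(+0) from CO and 4×(-1) from CN⁻ sum to -4; with overall charge -2, Mn is +2.
Mn is in group 7, so Mn²⁺ is d⁵ (7 − 2 = 5).
The d⁵ electrons fill as t₂g⁵ eg⁰.
Orbital CFSE = 5(-0.4) + 0(0.6) = -2.0Δo = -2.0 × 30900 = -61800 cm⁻¹.
Relative to high-spin t₂g³ eg² (0 paired), the low-spin configuration has 2 additional pairs, contributing +2 × 15030 = +30060 cm⁻¹.
Net CFSE = -61800 + 30060 = -31740 cm⁻¹.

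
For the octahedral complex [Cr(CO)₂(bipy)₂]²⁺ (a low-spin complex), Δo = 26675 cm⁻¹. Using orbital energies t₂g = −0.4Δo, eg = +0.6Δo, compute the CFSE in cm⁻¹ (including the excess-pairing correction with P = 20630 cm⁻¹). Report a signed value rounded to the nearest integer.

-22050

Ligand charges: 2×(+0) from CO and 2×(+0) from bipy sum to +0; with overall charge +2, Cr is +2.
Cr²⁺: group 6, so d-count = 6 − 2 = 4.
The d⁴ electrons fill as t₂g⁴ eg⁰.
The orbital stabilization is -1.6Δo = -1.6 × 26675 = -42680 cm⁻¹.
Pairing penalty: 1 pair vs 0 in the high-spin reference → 1 extra × P = 20630 cm⁻¹.
Net CFSE = -42680 + 20630 = -22050 cm⁻¹.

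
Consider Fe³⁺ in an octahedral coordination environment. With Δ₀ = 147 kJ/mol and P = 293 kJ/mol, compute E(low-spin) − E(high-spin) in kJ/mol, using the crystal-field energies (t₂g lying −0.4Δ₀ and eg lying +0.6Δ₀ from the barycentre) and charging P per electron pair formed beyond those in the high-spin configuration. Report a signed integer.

Fe³⁺: group 8, so d-count = 8 − 3 = 5.
High-spin: t₂g³ eg², CFSE = 0.0Δ₀ = 0 kJ/mol.
For low-spin the configuration is t₂g⁵ eg⁰: orbital energy -2.0 × 147 = -294 kJ/mol, and 2 additional pairs relative to high-spin add 586 kJ/mol, giving 292 kJ/mol.
Thus E(LS) − E(HS) = 292 kJ/mol.

292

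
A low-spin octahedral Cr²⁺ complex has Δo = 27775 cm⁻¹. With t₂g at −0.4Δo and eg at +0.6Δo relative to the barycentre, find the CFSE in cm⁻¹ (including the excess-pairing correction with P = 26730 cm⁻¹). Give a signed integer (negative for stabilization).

Group 6 minus oxidation state +2 gives a d⁴ configuration for Cr²⁺.
Configuration: t₂g⁴ eg⁰.
CFSE(orbital) = 4×(-0.4Δo) + 0×(0.6Δo) = -1.6Δo; with Δo = 27775 cm⁻¹ that is -44440 cm⁻¹.
Relative to high-spin t₂g³ eg¹ (0 paired), the low-spin configuration has 1 additional pair, contributing +1 × 26730 = +26730 cm⁻¹.
Combining: -44440 + 26730 = -17710 cm⁻¹.

-17710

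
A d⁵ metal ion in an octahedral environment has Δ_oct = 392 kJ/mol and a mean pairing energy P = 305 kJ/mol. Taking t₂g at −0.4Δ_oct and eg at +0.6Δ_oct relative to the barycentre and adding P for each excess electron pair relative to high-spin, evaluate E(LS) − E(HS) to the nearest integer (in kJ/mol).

High-spin d⁵ fills as t₂g³ eg² with CFSE 3(−0.4) + 2(+0.6) = 0.0Δ_oct = 0 kJ/mol.
Low-spin t₂g⁵ eg⁰ gives -2.0Δ_oct = -784 kJ/mol, but forming 2 extra pairs costs 2P = 610 kJ/mol, so E(LS) = -784 + 610 = -174 kJ/mol.
Thus E(LS) − E(HS) = -174 kJ/mol.

-174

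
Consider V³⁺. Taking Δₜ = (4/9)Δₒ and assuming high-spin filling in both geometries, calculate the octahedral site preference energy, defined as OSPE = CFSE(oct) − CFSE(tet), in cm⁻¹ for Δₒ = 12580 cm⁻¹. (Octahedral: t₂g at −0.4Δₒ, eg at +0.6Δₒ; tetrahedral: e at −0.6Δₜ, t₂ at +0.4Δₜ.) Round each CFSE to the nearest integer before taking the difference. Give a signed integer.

V sits in group 5; removing 3 electrons leaves V³⁺ with 5 − 3 = 2 d electrons.
Octahedral high-spin t2g^2 e_g^0: CFSE = -0.8 × 12580 = -10064 cm⁻¹.
In a tetrahedral site the filling is e^2 t2^0: CFSE(tet) = -1.2Δₜ = -1.2 × (4/9)(12580) = -6709 cm⁻¹.
OSPE = CFSE(oct) − CFSE(tet) = -10064 − (-6709) = -3355 cm⁻¹.

-3355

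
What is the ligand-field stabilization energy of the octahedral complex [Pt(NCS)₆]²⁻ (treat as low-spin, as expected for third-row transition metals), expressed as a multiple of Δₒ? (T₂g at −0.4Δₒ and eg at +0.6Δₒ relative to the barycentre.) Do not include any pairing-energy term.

-2.4 Δₒ

Each NCS⁻ contributes -1; 6 × (-1) = -6. With overall charge -2, Pt is in the +4 oxidation state.
Pt is in group 10, so Pt⁴⁺ is d⁶ (10 − 4 = 6).
Configuration: t₂g⁶ eg⁰.
CFSE = 6(-0.4Δₒ) + 0(0.6Δₒ) = -2.4Δₒ + 0.0Δₒ = -2.4Δₒ.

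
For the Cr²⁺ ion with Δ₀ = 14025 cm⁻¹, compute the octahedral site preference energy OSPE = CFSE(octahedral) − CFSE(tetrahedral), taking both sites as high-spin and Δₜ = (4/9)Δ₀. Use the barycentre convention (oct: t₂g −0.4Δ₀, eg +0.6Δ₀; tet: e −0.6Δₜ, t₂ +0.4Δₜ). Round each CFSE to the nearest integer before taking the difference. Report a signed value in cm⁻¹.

Group 6 minus oxidation state +2 gives a d⁴ configuration for Cr²⁺.
Octahedral (high-spin): t2g^3 e_g^1, CFSE = 3(−0.4) + 1(+0.6) = -0.6Δ₀ = -0.6 × 14025 = -8415 cm⁻¹.
In a tetrahedral site the filling is e^2 t2^2: CFSE(tet) = -0.4Δₜ = -0.4 × (4/9)(14025) = -2493 cm⁻¹.
Subtracting, OSPE = -8415 − (-2493) = -5922 cm⁻¹.

-5922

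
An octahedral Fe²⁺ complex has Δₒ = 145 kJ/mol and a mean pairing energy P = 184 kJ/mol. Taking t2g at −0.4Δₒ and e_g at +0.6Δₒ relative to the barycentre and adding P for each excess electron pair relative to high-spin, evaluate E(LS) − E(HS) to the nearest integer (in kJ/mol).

78

Fe sits in group 8; removing 2 electrons leaves Fe²⁺ with 8 − 2 = 6 d electrons.
High-spin d⁶ fills as t2g^4 e_g^2 with CFSE 4(−0.4) + 2(+0.6) = -0.4Δₒ = -58 kJ/mol.
Low-spin: t2g^6 e_g^0, orbital CFSE = -2.4Δₒ = -348 kJ/mol; plus 2 excess pairs × P = +368 kJ/mol; total 20 kJ/mol.
Thus E(LS) − E(HS) = 78 kJ/mol.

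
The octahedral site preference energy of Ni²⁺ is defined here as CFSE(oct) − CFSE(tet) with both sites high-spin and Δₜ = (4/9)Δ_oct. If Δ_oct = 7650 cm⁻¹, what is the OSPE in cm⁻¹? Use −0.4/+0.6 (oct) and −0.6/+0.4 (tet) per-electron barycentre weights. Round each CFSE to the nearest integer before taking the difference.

Ni²⁺: group 10, so d-count = 10 − 2 = 8.
Octahedral high-spin t₂g⁶ eg²: CFSE = -1.2 × 7650 = -9180 cm⁻¹.
Tetrahedral e⁴ t₂⁴ gives -0.8Δₜ = -0.8 × (4/9) × 7650 = -2720 cm⁻¹.
OSPE = -9180 − (-2720) = -6460 cm⁻¹.

-6460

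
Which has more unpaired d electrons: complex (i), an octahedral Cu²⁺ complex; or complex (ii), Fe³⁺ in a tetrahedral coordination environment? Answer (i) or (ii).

(ii)

(i): Cu²⁺: group 11, so d-count = 11 − 2 = 9; t2g^6 e_g^3 → 1 unpaired.
(ii): Fe³⁺: group 8, so d-count = 8 − 3 = 5; Tetrahedral fields are weak (Δₜ ≈ 4/9 Δₒ), so electrons fill high-spin; e² t₂³ → 5 unpaired.
So (ii) has more unpaired electrons.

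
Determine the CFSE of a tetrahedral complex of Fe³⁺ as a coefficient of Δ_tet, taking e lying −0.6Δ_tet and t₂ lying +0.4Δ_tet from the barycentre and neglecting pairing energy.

Fe sits in group 8; removing 3 electrons leaves Fe³⁺ with 8 − 3 = 5 d electrons.
Tetrahedral splitting is small, so the complex is high-spin.
Configuration: e² t₂³.
CFSE = 2(-0.6Δ_tet) + 3(0.4Δ_tet) = -1.2Δ_tet + 1.2Δ_tet = 0.0Δ_tet.

0.0 Δ_tet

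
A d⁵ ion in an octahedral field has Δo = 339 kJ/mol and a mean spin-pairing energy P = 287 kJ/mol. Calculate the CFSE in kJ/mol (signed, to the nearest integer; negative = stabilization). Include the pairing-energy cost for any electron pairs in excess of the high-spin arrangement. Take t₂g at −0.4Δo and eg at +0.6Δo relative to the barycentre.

-104

Since Δo = 339 kJ/mol > P = 287 kJ/mol, the complex adopts the low-spin configuration.
That gives t₂g⁵ eg⁰.
Orbital CFSE = -2.0Δo = -2.0 × 339 = -678 kJ/mol.
Excess pairs vs high-spin: 2 − 0 = 2; pairing cost = +574 kJ/mol.
Net CFSE = -678 + 574 = -104 kJ/mol.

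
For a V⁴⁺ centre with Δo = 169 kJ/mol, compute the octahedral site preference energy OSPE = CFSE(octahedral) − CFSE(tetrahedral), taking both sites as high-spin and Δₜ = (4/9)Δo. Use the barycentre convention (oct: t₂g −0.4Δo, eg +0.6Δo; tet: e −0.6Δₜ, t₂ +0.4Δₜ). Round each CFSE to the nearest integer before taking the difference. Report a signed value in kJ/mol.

-23

V⁴⁺: group 5, so d-count = 5 − 4 = 1.
In an octahedral site d¹ (HS) is t2g^1 e_g^0, giving CFSE(oct) = -0.4Δo = -68 kJ/mol.
Tetrahedral e^1 t2^0 gives -0.6Δₜ = -0.6 × (4/9) × 169 = -45 kJ/mol.
OSPE = -68 − (-45) = -23 kJ/mol.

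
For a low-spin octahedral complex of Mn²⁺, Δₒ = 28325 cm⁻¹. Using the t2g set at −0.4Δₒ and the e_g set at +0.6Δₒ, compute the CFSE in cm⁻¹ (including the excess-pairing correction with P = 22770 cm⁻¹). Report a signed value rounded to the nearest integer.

-11110

Mn is in group 7, so Mn²⁺ is d⁵ (7 − 2 = 5).
The d⁵ electrons fill as t2g^5 e_g^0.
CFSE(orbital) = 5×(-0.4Δₒ) + 0×(0.6Δₒ) = -2.0Δₒ; with Δₒ = 28325 cm⁻¹ that is -56650 cm⁻¹.
Relative to high-spin t2g^3 e_g^2 (0 paired), the low-spin configuration has 2 additional pairs, contributing +2 × 22770 = +45540 cm⁻¹.
Overall CFSE = -56650 + 45540 = -11110 cm⁻¹.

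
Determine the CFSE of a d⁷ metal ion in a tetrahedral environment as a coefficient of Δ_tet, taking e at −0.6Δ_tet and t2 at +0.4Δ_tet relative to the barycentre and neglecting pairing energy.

Tetrahedral splitting is small, so the complex is high-spin.
Configuration: e^4 t2^3.
CFSE = 4(-0.6Δ_tet) + 3(0.4Δ_tet) = -2.4Δ_tet + 1.2Δ_tet = -1.2Δ_tet.

-1.2 Δ_tet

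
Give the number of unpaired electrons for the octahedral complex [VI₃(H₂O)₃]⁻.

Ligand charges: 3×(-1) from I⁻ and 3×(+0) from H₂O sum to -3; with overall charge -1, V is +2.
V is in group 5, so V²⁺ is d³ (5 − 2 = 3).
Configuration: t₂g³ eg⁰, giving 3 unpaired electrons.

3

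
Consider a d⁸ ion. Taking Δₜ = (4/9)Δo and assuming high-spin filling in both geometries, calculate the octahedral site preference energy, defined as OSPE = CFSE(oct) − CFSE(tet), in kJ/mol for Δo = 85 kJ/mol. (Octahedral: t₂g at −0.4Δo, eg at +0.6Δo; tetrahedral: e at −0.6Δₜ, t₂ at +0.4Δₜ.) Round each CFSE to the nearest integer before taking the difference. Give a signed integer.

-72

Octahedral (high-spin): t₂g⁶ eg², CFSE = 6(−0.4) + 2(+0.6) = -1.2Δo = -1.2 × 85 = -102 kJ/mol.
Tetrahedral: e⁴ t₂⁴, CFSE = 4(−0.6) + 4(+0.4) = -0.8Δₜ = -0.8 × (4/9) × 85 = -30 kJ/mol.
OSPE = CFSE(oct) − CFSE(tet) = -102 − (-30) = -72 kJ/mol.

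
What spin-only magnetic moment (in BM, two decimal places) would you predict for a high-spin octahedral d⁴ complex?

Configuration: t2g^3 e_g^1 → 4 unpaired electrons.
μ(spin-only) = √[4(4+2)] = √24 ≈ 4.90 BM.

4.90 BM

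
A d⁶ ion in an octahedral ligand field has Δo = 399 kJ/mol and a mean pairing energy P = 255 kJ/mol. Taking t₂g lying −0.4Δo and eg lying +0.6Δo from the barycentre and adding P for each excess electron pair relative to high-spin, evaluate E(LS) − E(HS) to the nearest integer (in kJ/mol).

High-spin d⁶ fills as t₂g⁴ eg² with CFSE 4(−0.4) + 2(+0.6) = -0.4Δo = -160 kJ/mol.
Low-spin t₂g⁶ eg⁰ gives -2.4Δo = -958 kJ/mol, but forming 2 extra pairs costs 2P = 510 kJ/mol, so E(LS) = -958 + 510 = -448 kJ/mol.
The difference is -448 − (-160) = -288 kJ/mol, so low-spin lies lower.

-288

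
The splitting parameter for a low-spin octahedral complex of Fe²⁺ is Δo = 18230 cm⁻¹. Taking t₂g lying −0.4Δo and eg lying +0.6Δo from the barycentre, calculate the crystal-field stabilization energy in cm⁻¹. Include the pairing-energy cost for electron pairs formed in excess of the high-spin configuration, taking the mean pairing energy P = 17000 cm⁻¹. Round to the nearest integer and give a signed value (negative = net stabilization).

Fe is in group 8, so Fe²⁺ is d⁶ (8 − 2 = 6).
Configuration: t₂g⁶ eg⁰.
CFSE(orbital) = 6×(-0.4Δo) + 0×(0.6Δo) = -2.4Δo; with Δo = 18230 cm⁻¹ that is -43752 cm⁻¹.
Relative to high-spin t₂g⁴ eg² (1 paired), the low-spin configuration has 2 additional pairs, contributing +2 × 17000 = +34000 cm⁻¹.
Overall CFSE = -43752 + 34000 = -9752 cm⁻¹.

-9752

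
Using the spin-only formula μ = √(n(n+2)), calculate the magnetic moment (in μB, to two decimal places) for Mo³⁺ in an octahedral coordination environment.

3.87 μB

Mo³⁺: group 6, so d-count = 6 − 3 = 3.
Configuration: t2g^3 e_g^0 → 3 unpaired electrons.
μ(spin-only) = √[3(3+2)] = √15 ≈ 3.87 μB.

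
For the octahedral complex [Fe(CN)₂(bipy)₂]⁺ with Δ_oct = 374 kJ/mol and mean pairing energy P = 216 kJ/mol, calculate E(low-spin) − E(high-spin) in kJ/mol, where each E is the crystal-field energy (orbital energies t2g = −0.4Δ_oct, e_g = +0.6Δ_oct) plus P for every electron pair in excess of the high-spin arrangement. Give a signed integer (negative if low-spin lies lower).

Ligand charges: 2×(-1) from CN⁻ and 2×(+0) from bipy sum to -2; with overall charge +1, Fe is +3.
Fe³⁺: group 8, so d-count = 8 − 3 = 5.
High-spin: t2g^3 e_g^2, CFSE = 0.0Δ_oct = 0 kJ/mol.
Low-spin: t2g^5 e_g^0, orbital CFSE = -2.0Δ_oct = -748 kJ/mol; plus 2 excess pairs × P = +432 kJ/mol; total -316 kJ/mol.
The difference is -316 − (0) = -316 kJ/mol, so low-spin lies lower.

-316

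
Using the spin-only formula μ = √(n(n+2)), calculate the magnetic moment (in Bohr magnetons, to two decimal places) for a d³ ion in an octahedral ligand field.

Configuration: t₂g³ eg⁰ → 3 unpaired electrons.
μ(spin-only) = √[3(3+2)] = √15 ≈ 3.87 Bohr magnetons.

3.87 Bohr magnetons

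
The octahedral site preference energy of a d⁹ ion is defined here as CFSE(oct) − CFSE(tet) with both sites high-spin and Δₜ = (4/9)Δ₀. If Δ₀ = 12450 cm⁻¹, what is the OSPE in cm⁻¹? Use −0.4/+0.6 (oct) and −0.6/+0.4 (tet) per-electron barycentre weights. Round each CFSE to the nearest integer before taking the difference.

-5257

Octahedral (high-spin): t2g^6 e_g^3, CFSE = 6(−0.4) + 3(+0.6) = -0.6Δ₀ = -0.6 × 12450 = -7470 cm⁻¹.
Tetrahedral e^4 t2^5 gives -0.4Δₜ = -0.4 × (4/9) × 12450 = -2213 cm⁻¹.
OSPE = CFSE(oct) − CFSE(tet) = -7470 − (-2213) = -5257 cm⁻¹.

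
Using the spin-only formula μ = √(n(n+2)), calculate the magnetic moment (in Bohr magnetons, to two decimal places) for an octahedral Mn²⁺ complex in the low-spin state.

1.73 Bohr magnetons

Mn²⁺: group 7, so d-count = 7 − 2 = 5.
Configuration: t₂g⁵ eg⁰ → 1 unpaired electron.
μ(spin-only) = √[1(1+2)] = √3 ≈ 1.73 Bohr magnetons.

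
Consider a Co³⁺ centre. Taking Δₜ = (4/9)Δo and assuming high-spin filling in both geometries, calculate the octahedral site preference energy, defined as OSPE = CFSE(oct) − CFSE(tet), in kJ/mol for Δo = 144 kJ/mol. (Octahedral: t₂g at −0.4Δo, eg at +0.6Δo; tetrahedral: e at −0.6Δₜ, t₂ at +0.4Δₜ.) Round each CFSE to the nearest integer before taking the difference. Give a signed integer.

Co sits in group 9; removing 3 electrons leaves Co³⁺ with 9 − 3 = 6 d electrons.
Octahedral (high-spin): t₂g⁴ eg², CFSE = 4(−0.4) + 2(+0.6) = -0.4Δo = -0.4 × 144 = -58 kJ/mol.
In a tetrahedral site the filling is e³ t₂³: CFSE(tet) = -0.6Δₜ = -0.6 × (4/9)(144) = -38 kJ/mol.
OSPE = CFSE(oct) − CFSE(tet) = -58 − (-38) = -20 kJ/mol.

-20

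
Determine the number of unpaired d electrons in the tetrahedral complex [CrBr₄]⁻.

3

Each Br⁻ contributes -1; 4 × (-1) = -4. With overall charge -1, Cr is in the +3 oxidation state.
Group 6 minus oxidation state +3 gives a d³ configuration for Cr³⁺.
Tetrahedral fields are weak (Δₜ ≈ 4/9 Δₒ), so electrons fill high-spin.
Configuration: e² t₂¹, giving 3 unpaired electrons.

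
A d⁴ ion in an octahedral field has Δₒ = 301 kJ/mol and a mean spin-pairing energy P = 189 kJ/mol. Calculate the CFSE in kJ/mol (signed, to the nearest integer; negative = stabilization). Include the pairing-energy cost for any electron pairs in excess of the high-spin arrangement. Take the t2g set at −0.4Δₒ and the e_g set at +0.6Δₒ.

-293

With Δₒ > P the complex is low-spin.
That gives t2g^4 e_g^0.
Orbital CFSE = -1.6Δₒ = -1.6 × 301 = -482 kJ/mol.
Excess pairs vs high-spin: 1 − 0 = 1; pairing cost = +189 kJ/mol.
Net CFSE = -482 + 189 = -293 kJ/mol.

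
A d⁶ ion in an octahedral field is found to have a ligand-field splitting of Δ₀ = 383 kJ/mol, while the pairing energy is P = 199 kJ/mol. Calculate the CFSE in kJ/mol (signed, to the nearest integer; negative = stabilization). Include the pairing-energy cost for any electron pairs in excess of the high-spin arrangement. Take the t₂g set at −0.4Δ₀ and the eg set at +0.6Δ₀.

-521

Since Δ₀ = 383 kJ/mol > P = 199 kJ/mol, the complex adopts the low-spin configuration.
Filling d⁶ accordingly: t₂g⁶ eg⁰.
Orbital CFSE = -2.4Δ₀ = -2.4 × 383 = -919 kJ/mol.
Excess pairs vs high-spin: 3 − 1 = 2; pairing cost = +398 kJ/mol.
Net CFSE = -919 + 398 = -521 kJ/mol.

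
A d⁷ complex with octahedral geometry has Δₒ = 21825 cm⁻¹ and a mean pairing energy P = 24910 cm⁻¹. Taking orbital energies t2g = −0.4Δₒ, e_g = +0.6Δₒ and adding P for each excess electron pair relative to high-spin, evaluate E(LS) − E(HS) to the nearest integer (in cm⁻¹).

In the high-spin limit (t2g^5 e_g^2) the orbital term is -0.8Δₒ = -17460 cm⁻¹, with no excess pairing.
Low-spin t2g^6 e_g^1 gives -1.8Δₒ = -39285 cm⁻¹, but forming 1 extra pair costs 1P = 24910 cm⁻¹, so E(LS) = -39285 + 24910 = -14375 cm⁻¹.
The difference is -14375 − (-17460) = 3085 cm⁻¹, so high-spin lies lower.

3085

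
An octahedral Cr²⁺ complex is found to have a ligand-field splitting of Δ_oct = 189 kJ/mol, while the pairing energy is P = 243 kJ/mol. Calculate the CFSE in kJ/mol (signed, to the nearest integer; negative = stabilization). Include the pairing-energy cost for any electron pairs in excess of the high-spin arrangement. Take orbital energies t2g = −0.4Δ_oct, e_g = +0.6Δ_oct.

Group 6 minus oxidation state +2 gives a d⁴ configuration for Cr²⁺.
Δ_oct < P, so pairing is avoided: the ground state is high-spin.
Configuration: t2g^3 e_g^1.
Orbital CFSE = -0.6Δ_oct = -0.6 × 189 = -113 kJ/mol.
High-spin has no excess pairs, so no pairing correction applies.

-113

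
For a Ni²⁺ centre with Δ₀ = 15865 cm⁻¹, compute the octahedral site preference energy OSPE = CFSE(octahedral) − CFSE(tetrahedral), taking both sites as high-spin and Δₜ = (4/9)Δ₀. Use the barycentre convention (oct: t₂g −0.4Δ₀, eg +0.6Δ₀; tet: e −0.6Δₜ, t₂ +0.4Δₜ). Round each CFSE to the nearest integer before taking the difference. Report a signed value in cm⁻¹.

-13397

Ni is in group 10, so Ni²⁺ is d⁸ (10 − 2 = 8).
Octahedral high-spin t2g^6 e_g^2: CFSE = -1.2 × 15865 = -19038 cm⁻¹.
Tetrahedral: e^4 t2^4, CFSE = 4(−0.6) + 4(+0.4) = -0.8Δₜ = -0.8 × (4/9) × 15865 = -5641 cm⁻¹.
OSPE = -19038 − (-5641) = -13397 cm⁻¹.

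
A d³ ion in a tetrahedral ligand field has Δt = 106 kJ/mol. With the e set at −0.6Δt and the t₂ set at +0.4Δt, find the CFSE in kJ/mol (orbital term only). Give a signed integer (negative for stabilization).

-85

Tetrahedral fields are weak (Δₜ ≈ 4/9 Δₒ), so electrons fill high-spin.
Electron filling gives e² t₂¹.
The orbital stabilization is -0.8Δt = -0.8 × 106 = -85 kJ/mol.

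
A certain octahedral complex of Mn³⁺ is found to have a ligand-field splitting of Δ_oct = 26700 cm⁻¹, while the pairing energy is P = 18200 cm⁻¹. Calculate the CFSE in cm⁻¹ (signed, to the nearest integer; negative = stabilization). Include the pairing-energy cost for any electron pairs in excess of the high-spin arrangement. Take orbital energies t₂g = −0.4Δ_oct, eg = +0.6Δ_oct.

Group 7 minus oxidation state +3 gives a d⁴ configuration for Mn³⁺.
Here Δ_oct > P (26700 > 18200), so the low-spin state is favoured.
Configuration: t₂g⁴ eg⁰.
Orbital CFSE = -1.6Δ_oct = -1.6 × 26700 = -42720 cm⁻¹.
Excess pairs vs high-spin: 1 − 0 = 1; pairing cost = +18200 cm⁻¹.
Net CFSE = -42720 + 18200 = -24520 cm⁻¹.

-24520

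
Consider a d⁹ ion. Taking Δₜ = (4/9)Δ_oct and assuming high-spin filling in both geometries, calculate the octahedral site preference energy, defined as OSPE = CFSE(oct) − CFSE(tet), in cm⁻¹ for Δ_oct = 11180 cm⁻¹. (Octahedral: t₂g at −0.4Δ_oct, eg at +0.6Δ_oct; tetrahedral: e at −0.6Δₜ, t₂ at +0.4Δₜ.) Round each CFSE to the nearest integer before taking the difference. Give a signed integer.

Octahedral high-spin t₂g⁶ eg³: CFSE = -0.6 × 11180 = -6708 cm⁻¹.
In a tetrahedral site the filling is e⁴ t₂⁵: CFSE(tet) = -0.4Δₜ = -0.4 × (4/9)(11180) = -1988 cm⁻¹.
Subtracting, OSPE = -6708 − (-1988) = -4720 cm⁻¹.

-4720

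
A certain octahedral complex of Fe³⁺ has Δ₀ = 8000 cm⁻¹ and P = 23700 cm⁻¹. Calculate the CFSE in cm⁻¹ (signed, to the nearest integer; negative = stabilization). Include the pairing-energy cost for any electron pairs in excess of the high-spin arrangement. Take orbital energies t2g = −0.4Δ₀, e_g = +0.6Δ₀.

Fe sits in group 8; removing 3 electrons leaves Fe³⁺ with 8 − 3 = 5 d electrons.
Since Δ₀ = 8000 cm⁻¹ < P = 23700 cm⁻¹, the complex adopts the high-spin configuration.
Filling d⁵ accordingly: t2g^3 e_g^2.
Orbital CFSE = 0.0Δ₀ = 0.0 × 8000 = 0 cm⁻¹.
High-spin has no excess pairs, so no pairing correction applies.

0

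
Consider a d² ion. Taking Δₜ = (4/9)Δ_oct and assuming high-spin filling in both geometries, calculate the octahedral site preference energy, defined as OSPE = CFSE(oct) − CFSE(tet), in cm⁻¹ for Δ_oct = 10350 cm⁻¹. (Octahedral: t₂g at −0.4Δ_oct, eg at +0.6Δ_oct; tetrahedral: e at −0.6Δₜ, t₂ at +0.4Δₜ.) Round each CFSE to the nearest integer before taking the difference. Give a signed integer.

-2760

Octahedral high-spin t2g^2 e_g^0: CFSE = -0.8 × 10350 = -8280 cm⁻¹.
Tetrahedral e^2 t2^0 gives -1.2Δₜ = -1.2 × (4/9) × 10350 = -5520 cm⁻¹.
OSPE = CFSE(oct) − CFSE(tet) = -8280 − (-5520) = -2760 cm⁻¹.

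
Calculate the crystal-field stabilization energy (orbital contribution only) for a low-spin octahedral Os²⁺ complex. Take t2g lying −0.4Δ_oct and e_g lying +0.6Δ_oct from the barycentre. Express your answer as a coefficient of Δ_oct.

-2.4 Δ_oct

Os sits in group 8; removing 2 electrons leaves Os²⁺ with 8 − 2 = 6 d electrons.
Configuration: t2g^6 e_g^0.
CFSE = 6(-0.4Δ_oct) + 0(0.6Δ_oct) = -2.4Δ_oct + 0.0Δ_oct = -2.4Δ_oct.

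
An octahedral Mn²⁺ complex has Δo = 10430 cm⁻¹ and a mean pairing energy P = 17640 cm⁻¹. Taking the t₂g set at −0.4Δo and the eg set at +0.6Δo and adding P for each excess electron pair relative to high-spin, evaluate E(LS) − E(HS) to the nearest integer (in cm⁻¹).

14420

Mn is in group 7, so Mn²⁺ is d⁵ (7 − 2 = 5).
High-spin: t₂g³ eg², CFSE = 0.0Δo = 0 cm⁻¹.
For low-spin the configuration is t₂g⁵ eg⁰: orbital energy -2.0 × 10430 = -20860 cm⁻¹, and 2 additional pairs relative to high-spin add 35280 cm⁻¹, giving 14420 cm⁻¹.
The difference is 14420 − (0) = 14420 cm⁻¹, so high-spin lies lower.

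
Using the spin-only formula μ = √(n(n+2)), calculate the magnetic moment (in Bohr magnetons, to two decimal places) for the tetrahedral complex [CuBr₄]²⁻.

Each Br⁻ contributes -1; 4 × (-1) = -4. With overall charge -2, Cu is in the +2 oxidation state.
Cu is in group 11, so Cu²⁺ is d⁹ (11 − 2 = 9).
Tetrahedral splitting is small, so the complex is high-spin.
Configuration: e^4 t2^5 → 1 unpaired electron.
μ(spin-only) = √[1(1+2)] = √3 ≈ 1.73 Bohr magnetons.

1.73 Bohr magnetons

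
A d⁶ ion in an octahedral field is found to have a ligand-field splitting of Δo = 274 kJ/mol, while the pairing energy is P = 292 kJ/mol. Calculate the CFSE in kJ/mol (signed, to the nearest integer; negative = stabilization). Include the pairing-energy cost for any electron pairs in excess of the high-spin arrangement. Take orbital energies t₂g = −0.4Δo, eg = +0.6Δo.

-110

Here Δo < P (274 < 292), so the high-spin state is favoured.
Filling d⁶ accordingly: t₂g⁴ eg².
Orbital CFSE = -0.4Δo = -0.4 × 274 = -110 kJ/mol.
High-spin has no excess pairs, so no pairing correction applies.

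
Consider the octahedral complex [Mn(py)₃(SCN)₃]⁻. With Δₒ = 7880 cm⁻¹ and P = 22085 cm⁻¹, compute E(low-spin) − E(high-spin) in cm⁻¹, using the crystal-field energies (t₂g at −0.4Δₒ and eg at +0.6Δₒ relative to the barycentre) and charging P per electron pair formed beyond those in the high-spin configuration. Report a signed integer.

Ligand charges: 3×(+0) from py and 3×(-1) from SCN⁻ sum to -3; with overall charge -1, Mn is +2.
Mn sits in group 7; removing 2 electrons leaves Mn²⁺ with 7 − 2 = 5 d electrons.
High-spin: t₂g³ eg², CFSE = 0.0Δₒ = 0 cm⁻¹.
Low-spin t₂g⁵ eg⁰ gives -2.0Δₒ = -15760 cm⁻¹, but forming 2 extra pairs costs 2P = 44170 cm⁻¹, so E(LS) = -15760 + 44170 = 28410 cm⁻¹.
E(LS) − E(HS) = 28410 − (0) = 28410 cm⁻¹.

28410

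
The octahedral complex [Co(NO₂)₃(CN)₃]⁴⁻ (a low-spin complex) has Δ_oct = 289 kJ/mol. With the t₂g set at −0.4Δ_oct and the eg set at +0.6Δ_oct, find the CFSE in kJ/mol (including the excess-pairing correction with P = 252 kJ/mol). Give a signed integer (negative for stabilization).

Ligand charges: 3×(-1) from NO₂⁻ and 3×(-1) from CN⁻ sum to -6; with overall charge -4, Co is +2.
Co is in group 9, so Co²⁺ is d⁷ (9 − 2 = 7).
Configuration: t₂g⁶ eg¹.
CFSE(orbital) = 6×(-0.4Δ_oct) + 1×(0.6Δ_oct) = -1.8Δ_oct; with Δ_oct = 289 kJ/mol that is -520 kJ/mol.
Relative to high-spin t₂g⁵ eg² (2 paired), the low-spin configuration has 1 additional pair, contributing +1 × 252 = +252 kJ/mol.
Overall CFSE = -520 + 252 = -268 kJ/mol.

-268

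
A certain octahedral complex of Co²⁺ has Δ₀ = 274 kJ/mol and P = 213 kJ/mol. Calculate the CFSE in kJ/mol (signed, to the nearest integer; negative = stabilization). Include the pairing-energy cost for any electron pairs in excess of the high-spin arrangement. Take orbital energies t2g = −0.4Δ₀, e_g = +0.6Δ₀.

Co²⁺: group 9, so d-count = 9 − 2 = 7.
With Δ₀ > P the complex is low-spin.
Configuration: t2g^6 e_g^1.
Orbital CFSE = -1.8Δ₀ = -1.8 × 274 = -493 kJ/mol.
Excess pairs vs high-spin: 3 − 2 = 1; pairing cost = +213 kJ/mol.
Net CFSE = -493 + 213 = -280 kJ/mol.

-280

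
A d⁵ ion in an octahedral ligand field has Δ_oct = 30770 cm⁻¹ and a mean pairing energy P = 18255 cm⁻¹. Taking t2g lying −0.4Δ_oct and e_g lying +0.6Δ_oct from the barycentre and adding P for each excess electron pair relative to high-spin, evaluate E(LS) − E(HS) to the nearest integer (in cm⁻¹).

-25030

In the high-spin limit (t2g^3 e_g^2) the orbital term is 0.0Δ_oct = 0 cm⁻¹, with no excess pairing.
Low-spin: t2g^5 e_g^0, orbital CFSE = -2.0Δ_oct = -61540 cm⁻¹; plus 2 excess pairs × P = +36510 cm⁻¹; total -25030 cm⁻¹.
The difference is -25030 − (0) = -25030 cm⁻¹, so low-spin lies lower.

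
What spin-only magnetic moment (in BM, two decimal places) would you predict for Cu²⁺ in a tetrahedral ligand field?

Group 11 minus oxidation state +2 gives a d⁹ configuration for Cu²⁺.
With tetrahedral geometry the complex is necessarily high-spin.
Configuration: e⁴ t₂⁵ → 1 unpaired electron.
μ(spin-only) = √[1(1+2)] = √3 ≈ 1.73 BM.

1.73 BM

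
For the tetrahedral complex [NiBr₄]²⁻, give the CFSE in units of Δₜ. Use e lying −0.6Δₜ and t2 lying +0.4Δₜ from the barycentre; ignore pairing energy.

Each Br⁻ contributes -1; 4 × (-1) = -4. With overall charge -2, Ni is in the +2 oxidation state.
Ni is in group 10, so Ni²⁺ is d⁸ (10 − 2 = 8).
Tetrahedral fields are weak (Δₜ ≈ 4/9 Δₒ), so electrons fill high-spin.
Configuration: e^4 t2^4.
CFSE = 4(-0.6Δₜ) + 4(0.4Δₜ) = -2.4Δₜ + 1.6Δₜ = -0.8Δₜ.

-0.8 Δₜ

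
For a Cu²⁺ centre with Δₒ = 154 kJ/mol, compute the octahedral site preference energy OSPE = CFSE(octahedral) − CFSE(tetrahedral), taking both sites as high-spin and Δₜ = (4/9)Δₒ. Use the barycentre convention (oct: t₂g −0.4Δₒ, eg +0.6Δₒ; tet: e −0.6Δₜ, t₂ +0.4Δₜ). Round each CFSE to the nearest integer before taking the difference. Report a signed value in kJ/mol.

Cu sits in group 11; removing 2 electrons leaves Cu²⁺ with 11 − 2 = 9 d electrons.
Octahedral (high-spin): t₂g⁶ eg³, CFSE = 6(−0.4) + 3(+0.6) = -0.6Δₒ = -0.6 × 154 = -92 kJ/mol.
In a tetrahedral site the filling is e⁴ t₂⁵: CFSE(tet) = -0.4Δₜ = -0.4 × (4/9)(154) = -27 kJ/mol.
Subtracting, OSPE = -92 − (-27) = -65 kJ/mol.

-65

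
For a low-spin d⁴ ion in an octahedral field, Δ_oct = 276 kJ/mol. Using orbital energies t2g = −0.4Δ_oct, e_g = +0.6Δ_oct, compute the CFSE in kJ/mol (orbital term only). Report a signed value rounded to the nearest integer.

Electron filling gives t2g^4 e_g^0.
Orbital CFSE = 4(-0.4) + 0(0.6) = -1.6Δ_oct = -1.6 × 276 = -442 kJ/mol.

-442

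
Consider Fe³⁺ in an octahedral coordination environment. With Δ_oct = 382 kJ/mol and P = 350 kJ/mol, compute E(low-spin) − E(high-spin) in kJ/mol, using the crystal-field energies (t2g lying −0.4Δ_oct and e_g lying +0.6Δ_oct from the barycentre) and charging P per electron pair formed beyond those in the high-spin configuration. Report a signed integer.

-64

Fe sits in group 8; removing 3 electrons leaves Fe³⁺ with 8 − 3 = 5 d electrons.
High-spin d⁵ fills as t2g^3 e_g^2 with CFSE 3(−0.4) + 2(+0.6) = 0.0Δ_oct = 0 kJ/mol.
Low-spin: t2g^5 e_g^0, orbital CFSE = -2.0Δ_oct = -764 kJ/mol; plus 2 excess pairs × P = +700 kJ/mol; total -64 kJ/mol.
Thus E(LS) − E(HS) = -64 kJ/mol.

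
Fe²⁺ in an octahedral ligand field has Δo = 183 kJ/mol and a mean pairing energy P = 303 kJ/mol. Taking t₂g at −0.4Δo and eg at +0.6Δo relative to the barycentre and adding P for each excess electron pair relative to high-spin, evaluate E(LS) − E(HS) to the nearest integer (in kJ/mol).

Fe sits in group 8; removing 2 electrons leaves Fe²⁺ with 8 − 2 = 6 d electrons.
In the high-spin limit (t₂g⁴ eg²) the orbital term is -0.4Δo = -73 kJ/mol, with no excess pairing.
Low-spin t₂g⁶ eg⁰ gives -2.4Δo = -439 kJ/mol, but forming 2 extra pairs costs 2P = 606 kJ/mol, so E(LS) = -439 + 606 = 167 kJ/mol.
The difference is 167 − (-73) = 240 kJ/mol, so high-spin lies lower.

240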